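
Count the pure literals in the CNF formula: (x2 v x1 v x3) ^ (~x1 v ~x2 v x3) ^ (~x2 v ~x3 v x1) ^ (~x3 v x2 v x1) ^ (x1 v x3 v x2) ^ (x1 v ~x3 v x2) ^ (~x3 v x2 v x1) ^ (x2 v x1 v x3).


A pure literal appears in only one polarity across all clauses.
No pure literals found.
Count = 0.

0


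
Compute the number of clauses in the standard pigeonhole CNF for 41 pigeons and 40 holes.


The PHP encoding has two parts:
1) At-least-one-hole clauses: 41 (one per pigeon, each with 40 literals).
2) At-most-one-pigeon-per-hole clauses: 40 holes * C(41,2) = 40 * 820 = 32800.
Total clauses = 41 + 32800 = 32841.

32841


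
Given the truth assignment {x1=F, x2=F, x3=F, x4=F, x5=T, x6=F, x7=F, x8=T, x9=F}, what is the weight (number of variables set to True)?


The weight is the number of variables assigned True.
True variables: x5, x8.
Weight = 2.

2


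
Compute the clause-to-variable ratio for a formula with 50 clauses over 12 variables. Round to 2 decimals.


Clause-to-variable ratio = clauses / variables.
50 / 12 = 4.17.

4.17


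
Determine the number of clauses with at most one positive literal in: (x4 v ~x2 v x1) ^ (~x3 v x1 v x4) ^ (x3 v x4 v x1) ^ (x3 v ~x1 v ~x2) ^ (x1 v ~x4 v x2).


A Horn clause has at most one positive literal.
Clause 1: 2 positive lit(s) -> not Horn
Clause 2: 2 positive lit(s) -> not Horn
Clause 3: 3 positive lit(s) -> not Horn
Clause 4: 1 positive lit(s) -> Horn
Clause 5: 2 positive lit(s) -> not Horn
Total Horn clauses = 1.

1


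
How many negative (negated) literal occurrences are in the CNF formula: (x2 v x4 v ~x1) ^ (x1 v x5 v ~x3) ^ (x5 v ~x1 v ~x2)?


Scan each clause for negated literals.
Clause 1: 1 negative; Clause 2: 1 negative; Clause 3: 2 negative.
Total negative literal occurrences = 4.

4


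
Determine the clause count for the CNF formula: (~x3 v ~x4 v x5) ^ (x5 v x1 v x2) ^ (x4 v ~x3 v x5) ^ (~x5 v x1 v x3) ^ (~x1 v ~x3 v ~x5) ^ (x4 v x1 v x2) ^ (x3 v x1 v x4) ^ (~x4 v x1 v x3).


Each group enclosed in parentheses joined by ^ is one clause.
Counting the conjuncts: 8 clauses.

8


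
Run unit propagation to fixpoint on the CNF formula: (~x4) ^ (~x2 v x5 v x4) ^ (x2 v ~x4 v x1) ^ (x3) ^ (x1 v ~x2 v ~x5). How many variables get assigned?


Unit propagation repeatedly assigns the literal in any unit clause, then simplifies.
Assignments in order: x4 = F, x3 = T.
No further unit clauses remain.
Total variables assigned = 2.

2


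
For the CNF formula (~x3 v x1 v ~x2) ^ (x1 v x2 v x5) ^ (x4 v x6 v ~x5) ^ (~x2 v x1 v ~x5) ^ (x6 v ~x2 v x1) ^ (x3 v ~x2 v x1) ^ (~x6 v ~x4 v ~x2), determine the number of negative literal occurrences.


Scan each clause for negated literals.
Clause 1: 2 negative; Clause 2: 0 negative; Clause 3: 1 negative; Clause 4: 2 negative; Clause 5: 1 negative; Clause 6: 1 negative; Clause 7: 3 negative.
Total negative literal occurrences = 10.

10


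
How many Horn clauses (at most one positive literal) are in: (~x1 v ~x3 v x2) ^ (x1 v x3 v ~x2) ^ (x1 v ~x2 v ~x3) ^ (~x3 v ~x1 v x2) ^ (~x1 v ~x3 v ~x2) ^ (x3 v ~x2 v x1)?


A Horn clause has at most one positive literal.
Clause 1: 1 positive lit(s) -> Horn
Clause 2: 2 positive lit(s) -> not Horn
Clause 3: 1 positive lit(s) -> Horn
Clause 4: 1 positive lit(s) -> Horn
Clause 5: 0 positive lit(s) -> Horn
Clause 6: 2 positive lit(s) -> not Horn
Total Horn clauses = 4.

4


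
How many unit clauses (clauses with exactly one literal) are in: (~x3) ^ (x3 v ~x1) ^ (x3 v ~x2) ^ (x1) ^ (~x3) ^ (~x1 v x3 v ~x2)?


A unit clause contains exactly one literal.
Unit clauses found: (~x3), (x1), (~x3).
Count = 3.

3


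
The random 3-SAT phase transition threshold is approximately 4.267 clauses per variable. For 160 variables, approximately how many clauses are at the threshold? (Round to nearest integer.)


The 3-SAT phase transition occurs at approximately 4.267 clauses per variable.
m = 4.267 * 160 = 682.72.
Rounded to nearest integer: 683.

683


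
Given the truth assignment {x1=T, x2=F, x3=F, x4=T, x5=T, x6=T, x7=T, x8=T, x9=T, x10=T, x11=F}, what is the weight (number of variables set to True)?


The weight is the number of variables assigned True.
True variables: x1, x4, x5, x6, x7, x8, x9, x10.
Weight = 8.

8


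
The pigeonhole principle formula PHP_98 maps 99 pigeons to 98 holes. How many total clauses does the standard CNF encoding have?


The PHP encoding has two parts:
1) At-least-one-hole clauses: 99 (one per pigeon, each with 98 literals).
2) At-most-one-pigeon-per-hole clauses: 98 holes * C(99,2) = 98 * 4851 = 475398.
Total clauses = 99 + 475398 = 475497.

475497


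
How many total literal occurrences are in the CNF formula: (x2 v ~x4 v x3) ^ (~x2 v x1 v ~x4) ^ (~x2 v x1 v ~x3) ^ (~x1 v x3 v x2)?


Clause lengths: 3, 3, 3, 3.
Sum = 3 + 3 + 3 + 3 = 12.

12


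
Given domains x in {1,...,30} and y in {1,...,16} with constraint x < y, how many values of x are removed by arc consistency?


For the constraint x < y, x needs a supporting value in y's domain.
x can be at most 15 (one less than y's maximum).
Valid x values from domain: 15 out of 30.
Pruned = 30 - 15 = 15.

15


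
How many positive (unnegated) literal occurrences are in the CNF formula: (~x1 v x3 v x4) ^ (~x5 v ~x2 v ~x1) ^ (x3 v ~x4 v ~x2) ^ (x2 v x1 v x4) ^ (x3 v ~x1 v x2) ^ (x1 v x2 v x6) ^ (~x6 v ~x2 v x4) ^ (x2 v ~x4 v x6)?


Scan each clause for unnegated literals.
Clause 1: 2 positive; Clause 2: 0 positive; Clause 3: 1 positive; Clause 4: 3 positive; Clause 5: 2 positive; Clause 6: 3 positive; Clause 7: 1 positive; Clause 8: 2 positive.
Total positive literal occurrences = 14.

14


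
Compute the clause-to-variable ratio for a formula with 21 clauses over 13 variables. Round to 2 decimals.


Clause-to-variable ratio = clauses / variables.
21 / 13 = 1.62.

1.62


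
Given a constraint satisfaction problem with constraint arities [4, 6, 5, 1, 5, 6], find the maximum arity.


The arities are: 4, 6, 5, 1, 5, 6.
Scan for the maximum value.
Maximum arity = 6.

6


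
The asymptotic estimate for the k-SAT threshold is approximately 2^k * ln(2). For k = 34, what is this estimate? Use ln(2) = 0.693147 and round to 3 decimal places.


Using the asymptotic formula: threshold ~ 2^k * ln(2).
2^34 = 17179869184.
17179869184 * 0.693147 = 11908174785.282.

11908174785.282


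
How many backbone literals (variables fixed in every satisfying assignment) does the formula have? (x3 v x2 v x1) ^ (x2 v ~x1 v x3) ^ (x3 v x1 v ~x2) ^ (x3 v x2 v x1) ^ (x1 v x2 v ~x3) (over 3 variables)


Find all satisfying assignments: 4 model(s).
Check which variables have the same value in every model.
No variable is fixed across all models.
Backbone size = 0.

0


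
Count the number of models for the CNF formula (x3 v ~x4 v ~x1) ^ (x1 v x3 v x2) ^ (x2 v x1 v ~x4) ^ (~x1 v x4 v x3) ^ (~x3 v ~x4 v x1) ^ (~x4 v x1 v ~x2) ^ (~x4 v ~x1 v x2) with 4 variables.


Enumerate all 16 truth assignments over 4 variables.
Test each against every clause.
Satisfying assignments found: 6.

6


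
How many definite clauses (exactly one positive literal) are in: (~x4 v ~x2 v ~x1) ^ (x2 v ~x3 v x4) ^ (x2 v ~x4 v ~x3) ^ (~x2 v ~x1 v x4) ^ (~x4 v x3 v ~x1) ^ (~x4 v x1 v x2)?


A definite clause has exactly one positive literal.
Clause 1: 0 positive -> not definite
Clause 2: 2 positive -> not definite
Clause 3: 1 positive -> definite
Clause 4: 1 positive -> definite
Clause 5: 1 positive -> definite
Clause 6: 2 positive -> not definite
Definite clause count = 3.

3


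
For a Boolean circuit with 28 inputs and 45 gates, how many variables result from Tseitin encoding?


The Tseitin transformation introduces one auxiliary variable per gate.
Total variables = inputs + gates = 28 + 45 = 73.

73


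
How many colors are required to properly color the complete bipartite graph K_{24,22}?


K_{24,22} is bipartite by definition: the two parts are independent sets, with every edge crossing between them.
Color all vertices in one part with color 1 and all vertices in the other part with color 2.
Since the graph has at least one edge, one color does not suffice.
Chromatic number = 2.

2


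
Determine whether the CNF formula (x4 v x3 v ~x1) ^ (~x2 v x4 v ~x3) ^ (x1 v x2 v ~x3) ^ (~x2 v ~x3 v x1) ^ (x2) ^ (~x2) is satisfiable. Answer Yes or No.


Check all 16 possible truth assignments.
Number of satisfying assignments found: 0.
The formula is unsatisfiable.

No


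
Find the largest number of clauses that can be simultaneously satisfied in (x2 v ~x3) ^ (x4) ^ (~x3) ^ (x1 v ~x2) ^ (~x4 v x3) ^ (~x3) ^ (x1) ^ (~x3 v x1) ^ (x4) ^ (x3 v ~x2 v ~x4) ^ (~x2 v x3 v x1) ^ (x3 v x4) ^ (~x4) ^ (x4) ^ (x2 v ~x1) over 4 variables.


Enumerate all 16 truth assignments.
For each, count how many of the 15 clauses are satisfied.
The formula is not fully satisfiable, so the maximum is below 15.
Maximum simultaneously satisfiable clauses = 12.

12


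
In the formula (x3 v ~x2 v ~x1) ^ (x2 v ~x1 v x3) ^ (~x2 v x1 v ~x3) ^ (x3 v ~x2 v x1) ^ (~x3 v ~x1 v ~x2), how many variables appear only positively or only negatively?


A pure literal appears in only one polarity across all clauses.
No pure literals found.
Count = 0.

0


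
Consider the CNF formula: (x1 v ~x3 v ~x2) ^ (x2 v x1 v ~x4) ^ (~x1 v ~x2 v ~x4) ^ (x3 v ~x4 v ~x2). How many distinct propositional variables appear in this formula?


Identify each distinct variable in the formula.
Variables found: x1, x2, x3, x4.
Total distinct variables = 4.

4


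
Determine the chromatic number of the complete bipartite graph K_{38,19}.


K_{38,19} is bipartite by definition: the two parts are independent sets, with every edge crossing between them.
Color all vertices in one part with color 1 and all vertices in the other part with color 2.
Since the graph has at least one edge, one color does not suffice.
Chromatic number = 2.

2


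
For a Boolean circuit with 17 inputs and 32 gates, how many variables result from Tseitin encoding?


The Tseitin transformation introduces one auxiliary variable per gate.
Total variables = inputs + gates = 17 + 32 = 49.

49


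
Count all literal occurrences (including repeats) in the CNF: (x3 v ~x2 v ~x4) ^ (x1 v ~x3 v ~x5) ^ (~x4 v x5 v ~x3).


Clause lengths: 3, 3, 3.
Sum = 3 + 3 + 3 = 9.

9


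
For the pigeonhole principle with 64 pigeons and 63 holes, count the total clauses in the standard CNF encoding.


The PHP encoding has two parts:
1) At-least-one-hole clauses: 64 (one per pigeon, each with 63 literals).
2) At-most-one-pigeon-per-hole clauses: 63 holes * C(64,2) = 63 * 2016 = 127008.
Total clauses = 64 + 127008 = 127072.

127072


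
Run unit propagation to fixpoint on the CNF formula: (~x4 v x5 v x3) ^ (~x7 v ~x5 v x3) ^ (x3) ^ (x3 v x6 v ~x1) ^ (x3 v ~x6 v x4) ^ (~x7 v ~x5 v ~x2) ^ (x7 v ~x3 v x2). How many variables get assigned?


Unit propagation repeatedly assigns the literal in any unit clause, then simplifies.
Assignments in order: x3 = T.
No further unit clauses remain.
Total variables assigned = 1.

1


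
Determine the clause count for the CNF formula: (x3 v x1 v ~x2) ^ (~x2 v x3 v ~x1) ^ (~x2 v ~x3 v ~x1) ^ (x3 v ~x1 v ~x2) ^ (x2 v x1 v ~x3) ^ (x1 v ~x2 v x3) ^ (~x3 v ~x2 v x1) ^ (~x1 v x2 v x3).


Each group enclosed in parentheses joined by ^ is one clause.
Counting the conjuncts: 8 clauses.

8


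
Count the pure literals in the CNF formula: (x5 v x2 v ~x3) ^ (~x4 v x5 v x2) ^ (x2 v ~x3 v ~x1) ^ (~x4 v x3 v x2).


A pure literal appears in only one polarity across all clauses.
Pure literals: x1 (negative only), x2 (positive only), x4 (negative only), x5 (positive only).
Count = 4.

4


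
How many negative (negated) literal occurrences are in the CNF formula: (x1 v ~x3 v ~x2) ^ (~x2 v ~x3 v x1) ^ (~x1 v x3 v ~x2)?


Scan each clause for negated literals.
Clause 1: 2 negative; Clause 2: 2 negative; Clause 3: 2 negative.
Total negative literal occurrences = 6.

6


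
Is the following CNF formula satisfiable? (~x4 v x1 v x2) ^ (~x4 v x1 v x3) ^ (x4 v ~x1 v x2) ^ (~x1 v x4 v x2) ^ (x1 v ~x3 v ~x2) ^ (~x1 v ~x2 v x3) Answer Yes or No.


Check all 16 possible truth assignments.
Number of satisfying assignments found: 7.
The formula is satisfiable.

Yes


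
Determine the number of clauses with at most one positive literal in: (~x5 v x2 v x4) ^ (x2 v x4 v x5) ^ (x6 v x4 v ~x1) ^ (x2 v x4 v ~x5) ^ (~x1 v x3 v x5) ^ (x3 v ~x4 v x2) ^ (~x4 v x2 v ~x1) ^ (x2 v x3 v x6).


A Horn clause has at most one positive literal.
Clause 1: 2 positive lit(s) -> not Horn
Clause 2: 3 positive lit(s) -> not Horn
Clause 3: 2 positive lit(s) -> not Horn
Clause 4: 2 positive lit(s) -> not Horn
Clause 5: 2 positive lit(s) -> not Horn
Clause 6: 2 positive lit(s) -> not Horn
Clause 7: 1 positive lit(s) -> Horn
Clause 8: 3 positive lit(s) -> not Horn
Total Horn clauses = 1.

1


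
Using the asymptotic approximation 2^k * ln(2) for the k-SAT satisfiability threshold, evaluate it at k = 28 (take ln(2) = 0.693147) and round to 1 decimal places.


Using the asymptotic formula: threshold ~ 2^k * ln(2).
2^28 = 268435456.
268435456 * 0.693147 = 186065231.0.

186065231.0


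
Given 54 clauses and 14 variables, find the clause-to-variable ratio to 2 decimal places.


Clause-to-variable ratio = clauses / variables.
54 / 14 = 3.86.

3.86


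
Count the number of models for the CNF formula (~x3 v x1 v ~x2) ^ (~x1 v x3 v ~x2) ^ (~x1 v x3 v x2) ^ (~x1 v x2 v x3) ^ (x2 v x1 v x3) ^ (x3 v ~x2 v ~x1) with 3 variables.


Enumerate all 8 truth assignments over 3 variables.
Test each against every clause.
Satisfying assignments found: 4.

4


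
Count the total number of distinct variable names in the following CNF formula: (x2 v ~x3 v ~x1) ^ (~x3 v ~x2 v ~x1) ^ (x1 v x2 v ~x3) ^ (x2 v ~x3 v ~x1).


Identify each distinct variable in the formula.
Variables found: x1, x2, x3.
Total distinct variables = 3.

3


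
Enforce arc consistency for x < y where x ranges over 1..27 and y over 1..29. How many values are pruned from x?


For the constraint x < y, x needs a supporting value in y's domain.
x can be at most 28 (one less than y's maximum).
Valid x values from domain: 27 out of 27.
Pruned = 27 - 27 = 0.

0


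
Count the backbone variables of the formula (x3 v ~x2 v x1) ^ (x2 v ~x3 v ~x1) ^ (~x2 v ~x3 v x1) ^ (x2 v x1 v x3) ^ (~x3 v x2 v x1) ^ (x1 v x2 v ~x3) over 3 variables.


Find all satisfying assignments: 3 model(s).
Check which variables have the same value in every model.
Fixed variables: x1=T.
Backbone size = 1.

1


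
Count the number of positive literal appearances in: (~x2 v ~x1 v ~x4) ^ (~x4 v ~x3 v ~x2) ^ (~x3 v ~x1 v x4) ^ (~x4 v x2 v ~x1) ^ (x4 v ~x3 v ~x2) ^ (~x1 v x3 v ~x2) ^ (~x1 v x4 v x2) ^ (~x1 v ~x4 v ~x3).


Scan each clause for unnegated literals.
Clause 1: 0 positive; Clause 2: 0 positive; Clause 3: 1 positive; Clause 4: 1 positive; Clause 5: 1 positive; Clause 6: 1 positive; Clause 7: 2 positive; Clause 8: 0 positive.
Total positive literal occurrences = 6.

6


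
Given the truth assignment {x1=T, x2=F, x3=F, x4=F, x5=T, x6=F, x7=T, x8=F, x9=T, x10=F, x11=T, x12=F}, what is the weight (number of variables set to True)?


The weight is the number of variables assigned True.
True variables: x1, x5, x7, x9, x11.
Weight = 5.

5


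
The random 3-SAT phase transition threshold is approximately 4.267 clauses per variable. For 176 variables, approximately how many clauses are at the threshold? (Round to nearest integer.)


The 3-SAT phase transition occurs at approximately 4.267 clauses per variable.
m = 4.267 * 176 = 750.992.
Rounded to nearest integer: 751.

751


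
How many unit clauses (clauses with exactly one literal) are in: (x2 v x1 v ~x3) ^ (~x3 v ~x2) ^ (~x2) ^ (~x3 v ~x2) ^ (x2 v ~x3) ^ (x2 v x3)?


A unit clause contains exactly one literal.
Unit clauses found: (~x2).
Count = 1.

1


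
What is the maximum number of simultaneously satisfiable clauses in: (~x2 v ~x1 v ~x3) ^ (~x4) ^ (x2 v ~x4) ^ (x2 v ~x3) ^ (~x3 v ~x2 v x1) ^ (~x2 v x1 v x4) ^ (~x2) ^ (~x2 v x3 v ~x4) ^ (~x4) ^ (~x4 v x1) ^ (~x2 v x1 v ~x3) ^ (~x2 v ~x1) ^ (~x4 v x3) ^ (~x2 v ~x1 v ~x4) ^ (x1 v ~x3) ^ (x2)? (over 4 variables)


Enumerate all 16 truth assignments.
For each, count how many of the 16 clauses are satisfied.
The formula is not fully satisfiable, so the maximum is below 16.
Maximum simultaneously satisfiable clauses = 15.

15


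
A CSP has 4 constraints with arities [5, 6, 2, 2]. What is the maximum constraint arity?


The arities are: 5, 6, 2, 2.
Scan for the maximum value.
Maximum arity = 6.

6


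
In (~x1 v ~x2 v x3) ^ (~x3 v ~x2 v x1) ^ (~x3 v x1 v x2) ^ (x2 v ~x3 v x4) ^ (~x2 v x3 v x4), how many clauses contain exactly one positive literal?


A definite clause has exactly one positive literal.
Clause 1: 1 positive -> definite
Clause 2: 1 positive -> definite
Clause 3: 2 positive -> not definite
Clause 4: 2 positive -> not definite
Clause 5: 2 positive -> not definite
Definite clause count = 2.

2


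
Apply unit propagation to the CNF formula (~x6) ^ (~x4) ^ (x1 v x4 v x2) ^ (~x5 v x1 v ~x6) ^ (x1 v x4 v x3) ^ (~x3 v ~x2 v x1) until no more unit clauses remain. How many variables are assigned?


Unit propagation repeatedly assigns the literal in any unit clause, then simplifies.
Assignments in order: x6 = F, x4 = F.
No further unit clauses remain.
Total variables assigned = 2.

2


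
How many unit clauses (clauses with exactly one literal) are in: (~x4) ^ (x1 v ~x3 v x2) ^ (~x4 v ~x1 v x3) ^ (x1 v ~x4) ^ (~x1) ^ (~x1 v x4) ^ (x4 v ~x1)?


A unit clause contains exactly one literal.
Unit clauses found: (~x4), (~x1).
Count = 2.

2


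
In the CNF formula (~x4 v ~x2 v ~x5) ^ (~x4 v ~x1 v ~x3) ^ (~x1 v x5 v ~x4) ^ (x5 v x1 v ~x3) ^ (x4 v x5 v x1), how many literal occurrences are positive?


Scan each clause for unnegated literals.
Clause 1: 0 positive; Clause 2: 0 positive; Clause 3: 1 positive; Clause 4: 2 positive; Clause 5: 3 positive.
Total positive literal occurrences = 6.

6


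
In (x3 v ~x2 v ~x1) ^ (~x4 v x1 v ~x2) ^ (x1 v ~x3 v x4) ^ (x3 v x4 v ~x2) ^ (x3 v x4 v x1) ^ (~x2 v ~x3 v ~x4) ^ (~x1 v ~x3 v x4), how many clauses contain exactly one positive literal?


A definite clause has exactly one positive literal.
Clause 1: 1 positive -> definite
Clause 2: 1 positive -> definite
Clause 3: 2 positive -> not definite
Clause 4: 2 positive -> not definite
Clause 5: 3 positive -> not definite
Clause 6: 0 positive -> not definite
Clause 7: 1 positive -> definite
Definite clause count = 3.

3


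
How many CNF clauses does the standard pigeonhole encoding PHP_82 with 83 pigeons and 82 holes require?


The PHP encoding has two parts:
1) At-least-one-hole clauses: 83 (one per pigeon, each with 82 literals).
2) At-most-one-pigeon-per-hole clauses: 82 holes * C(83,2) = 82 * 3403 = 279046.
Total clauses = 83 + 279046 = 279129.

279129


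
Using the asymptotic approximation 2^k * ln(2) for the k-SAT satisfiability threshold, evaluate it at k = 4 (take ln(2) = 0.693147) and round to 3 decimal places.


Using the asymptotic formula: threshold ~ 2^k * ln(2).
2^4 = 16.
16 * 0.693147 = 11.09.

11.09


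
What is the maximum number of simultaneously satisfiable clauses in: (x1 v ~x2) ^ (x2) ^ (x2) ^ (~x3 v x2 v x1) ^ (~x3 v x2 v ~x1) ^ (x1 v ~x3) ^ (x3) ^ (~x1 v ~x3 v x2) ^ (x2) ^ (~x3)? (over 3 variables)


Enumerate all 8 truth assignments.
For each, count how many of the 10 clauses are satisfied.
The formula is not fully satisfiable, so the maximum is below 10.
Maximum simultaneously satisfiable clauses = 9.

9


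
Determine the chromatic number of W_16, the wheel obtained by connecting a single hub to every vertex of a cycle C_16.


W_16 consists of the cycle C_16 together with a hub vertex adjacent to every cycle vertex.
The cycle C_16 needs 2 colors (even cycle -> 2).
The hub is adjacent to every cycle vertex, so it must receive a new color distinct from all of them.
Chromatic number = 2 + 1 = 3.

3


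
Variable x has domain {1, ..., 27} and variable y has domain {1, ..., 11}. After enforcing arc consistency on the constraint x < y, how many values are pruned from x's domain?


For the constraint x < y, x needs a supporting value in y's domain.
x can be at most 10 (one less than y's maximum).
Valid x values from domain: 10 out of 27.
Pruned = 27 - 10 = 17.

17


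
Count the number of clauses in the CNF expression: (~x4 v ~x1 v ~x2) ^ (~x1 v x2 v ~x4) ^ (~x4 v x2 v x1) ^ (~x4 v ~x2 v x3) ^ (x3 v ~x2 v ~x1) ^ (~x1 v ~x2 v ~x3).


Each group enclosed in parentheses joined by ^ is one clause.
Counting the conjuncts: 6 clauses.

6


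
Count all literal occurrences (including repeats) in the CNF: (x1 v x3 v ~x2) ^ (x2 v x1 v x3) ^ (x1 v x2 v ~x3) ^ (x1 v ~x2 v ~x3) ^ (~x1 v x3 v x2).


Clause lengths: 3, 3, 3, 3, 3.
Sum = 3 + 3 + 3 + 3 + 3 = 15.

15


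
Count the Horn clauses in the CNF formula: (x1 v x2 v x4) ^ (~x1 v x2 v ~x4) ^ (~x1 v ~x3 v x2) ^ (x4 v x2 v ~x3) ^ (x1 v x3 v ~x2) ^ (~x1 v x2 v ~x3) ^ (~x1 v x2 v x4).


A Horn clause has at most one positive literal.
Clause 1: 3 positive lit(s) -> not Horn
Clause 2: 1 positive lit(s) -> Horn
Clause 3: 1 positive lit(s) -> Horn
Clause 4: 2 positive lit(s) -> not Horn
Clause 5: 2 positive lit(s) -> not Horn
Clause 6: 1 positive lit(s) -> Horn
Clause 7: 2 positive lit(s) -> not Horn
Total Horn clauses = 3.

3


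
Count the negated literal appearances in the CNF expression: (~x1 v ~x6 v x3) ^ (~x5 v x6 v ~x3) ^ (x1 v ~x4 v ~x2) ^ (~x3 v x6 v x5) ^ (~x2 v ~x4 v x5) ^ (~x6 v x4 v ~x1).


Scan each clause for negated literals.
Clause 1: 2 negative; Clause 2: 2 negative; Clause 3: 2 negative; Clause 4: 1 negative; Clause 5: 2 negative; Clause 6: 2 negative.
Total negative literal occurrences = 11.

11


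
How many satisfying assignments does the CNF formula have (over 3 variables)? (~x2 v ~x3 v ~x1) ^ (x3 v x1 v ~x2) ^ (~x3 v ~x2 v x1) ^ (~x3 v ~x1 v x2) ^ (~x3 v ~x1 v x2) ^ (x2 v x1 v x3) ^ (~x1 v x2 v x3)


Enumerate all 8 truth assignments over 3 variables.
Test each against every clause.
Satisfying assignments found: 2.

2


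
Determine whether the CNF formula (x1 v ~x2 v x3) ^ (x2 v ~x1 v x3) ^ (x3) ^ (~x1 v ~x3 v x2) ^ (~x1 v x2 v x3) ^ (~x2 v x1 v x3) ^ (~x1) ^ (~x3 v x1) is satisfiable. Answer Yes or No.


Check all 8 possible truth assignments.
Number of satisfying assignments found: 0.
The formula is unsatisfiable.

No


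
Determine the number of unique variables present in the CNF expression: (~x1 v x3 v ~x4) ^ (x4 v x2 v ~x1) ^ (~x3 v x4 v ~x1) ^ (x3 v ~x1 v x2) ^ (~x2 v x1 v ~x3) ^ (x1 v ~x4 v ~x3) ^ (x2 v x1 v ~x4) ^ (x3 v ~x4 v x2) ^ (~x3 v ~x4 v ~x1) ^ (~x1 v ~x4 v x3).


Identify each distinct variable in the formula.
Variables found: x1, x2, x3, x4.
Total distinct variables = 4.

4


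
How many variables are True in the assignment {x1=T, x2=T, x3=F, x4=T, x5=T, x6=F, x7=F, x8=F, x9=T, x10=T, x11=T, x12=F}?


The weight is the number of variables assigned True.
True variables: x1, x2, x4, x5, x9, x10, x11.
Weight = 7.

7


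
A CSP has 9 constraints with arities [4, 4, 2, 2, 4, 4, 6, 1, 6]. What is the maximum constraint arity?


The arities are: 4, 4, 2, 2, 4, 4, 6, 1, 6.
Scan for the maximum value.
Maximum arity = 6.

6


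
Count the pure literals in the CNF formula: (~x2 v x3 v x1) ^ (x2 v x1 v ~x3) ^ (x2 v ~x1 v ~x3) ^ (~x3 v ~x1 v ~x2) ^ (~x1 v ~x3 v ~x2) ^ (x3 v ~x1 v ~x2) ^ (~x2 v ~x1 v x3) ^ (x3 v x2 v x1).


A pure literal appears in only one polarity across all clauses.
No pure literals found.
Count = 0.

0


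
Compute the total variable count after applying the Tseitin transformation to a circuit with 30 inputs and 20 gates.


The Tseitin transformation introduces one auxiliary variable per gate.
Total variables = inputs + gates = 30 + 20 = 50.

50


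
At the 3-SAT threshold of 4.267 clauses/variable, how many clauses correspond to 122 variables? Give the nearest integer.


The 3-SAT phase transition occurs at approximately 4.267 clauses per variable.
m = 4.267 * 122 = 520.574.
Rounded to nearest integer: 521.

521


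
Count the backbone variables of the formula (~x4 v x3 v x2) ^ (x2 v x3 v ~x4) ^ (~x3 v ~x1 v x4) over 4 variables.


Find all satisfying assignments: 12 model(s).
Check which variables have the same value in every model.
No variable is fixed across all models.
Backbone size = 0.

0


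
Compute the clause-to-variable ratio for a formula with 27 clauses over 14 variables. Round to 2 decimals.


Clause-to-variable ratio = clauses / variables.
27 / 14 = 1.93.

1.93


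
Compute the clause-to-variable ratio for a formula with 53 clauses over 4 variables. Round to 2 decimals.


Clause-to-variable ratio = clauses / variables.
53 / 4 = 13.25.

13.25


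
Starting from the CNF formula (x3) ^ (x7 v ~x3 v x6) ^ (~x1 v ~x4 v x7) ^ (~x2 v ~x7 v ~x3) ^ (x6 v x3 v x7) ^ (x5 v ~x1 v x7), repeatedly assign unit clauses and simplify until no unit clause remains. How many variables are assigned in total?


Unit propagation repeatedly assigns the literal in any unit clause, then simplifies.
Assignments in order: x3 = T.
No further unit clauses remain.
Total variables assigned = 1.

1


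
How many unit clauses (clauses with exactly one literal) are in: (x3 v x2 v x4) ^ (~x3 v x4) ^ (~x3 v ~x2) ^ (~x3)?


A unit clause contains exactly one literal.
Unit clauses found: (~x3).
Count = 1.

1


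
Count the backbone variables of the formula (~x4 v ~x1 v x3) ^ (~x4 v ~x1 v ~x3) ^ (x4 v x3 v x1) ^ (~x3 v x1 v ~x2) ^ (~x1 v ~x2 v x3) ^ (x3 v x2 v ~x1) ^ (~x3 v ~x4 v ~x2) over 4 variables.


Find all satisfying assignments: 6 model(s).
Check which variables have the same value in every model.
No variable is fixed across all models.
Backbone size = 0.

0


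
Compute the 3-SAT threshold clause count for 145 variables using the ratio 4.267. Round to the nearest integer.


The 3-SAT phase transition occurs at approximately 4.267 clauses per variable.
m = 4.267 * 145 = 618.715.
Rounded to nearest integer: 619.

619


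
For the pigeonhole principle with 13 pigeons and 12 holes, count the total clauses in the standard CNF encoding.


The PHP encoding has two parts:
1) At-least-one-hole clauses: 13 (one per pigeon, each with 12 literals).
2) At-most-one-pigeon-per-hole clauses: 12 holes * C(13,2) = 12 * 78 = 936.
Total clauses = 13 + 936 = 949.

949


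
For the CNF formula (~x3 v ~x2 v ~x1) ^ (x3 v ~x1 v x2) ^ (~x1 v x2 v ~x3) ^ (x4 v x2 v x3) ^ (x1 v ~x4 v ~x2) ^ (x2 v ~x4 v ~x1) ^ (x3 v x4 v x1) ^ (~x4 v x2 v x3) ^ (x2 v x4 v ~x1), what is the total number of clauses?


Each group enclosed in parentheses joined by ^ is one clause.
Counting the conjuncts: 9 clauses.

9


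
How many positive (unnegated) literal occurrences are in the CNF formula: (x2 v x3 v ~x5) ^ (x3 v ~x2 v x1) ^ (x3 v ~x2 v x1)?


Scan each clause for unnegated literals.
Clause 1: 2 positive; Clause 2: 2 positive; Clause 3: 2 positive.
Total positive literal occurrences = 6.

6


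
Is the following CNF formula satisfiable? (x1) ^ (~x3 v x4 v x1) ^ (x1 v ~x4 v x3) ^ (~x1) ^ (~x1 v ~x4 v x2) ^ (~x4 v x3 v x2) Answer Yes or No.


Check all 16 possible truth assignments.
Number of satisfying assignments found: 0.
The formula is unsatisfiable.

No


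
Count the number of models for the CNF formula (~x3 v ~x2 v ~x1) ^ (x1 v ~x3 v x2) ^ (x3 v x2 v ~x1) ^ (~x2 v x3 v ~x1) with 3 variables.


Enumerate all 8 truth assignments over 3 variables.
Test each against every clause.
Satisfying assignments found: 4.

4


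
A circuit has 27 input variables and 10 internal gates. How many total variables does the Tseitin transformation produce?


The Tseitin transformation introduces one auxiliary variable per gate.
Total variables = inputs + gates = 27 + 10 = 37.

37


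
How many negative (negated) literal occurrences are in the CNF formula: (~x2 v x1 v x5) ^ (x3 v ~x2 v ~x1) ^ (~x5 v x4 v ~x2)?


Scan each clause for negated literals.
Clause 1: 1 negative; Clause 2: 2 negative; Clause 3: 2 negative.
Total negative literal occurrences = 5.

5


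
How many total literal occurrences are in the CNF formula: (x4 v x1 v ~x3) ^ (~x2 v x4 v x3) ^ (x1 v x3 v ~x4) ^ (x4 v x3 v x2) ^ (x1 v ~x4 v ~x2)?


Clause lengths: 3, 3, 3, 3, 3.
Sum = 3 + 3 + 3 + 3 + 3 = 15.

15


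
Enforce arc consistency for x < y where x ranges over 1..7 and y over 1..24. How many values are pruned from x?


For the constraint x < y, x needs a supporting value in y's domain.
x can be at most 23 (one less than y's maximum).
Valid x values from domain: 7 out of 7.
Pruned = 7 - 7 = 0.

0


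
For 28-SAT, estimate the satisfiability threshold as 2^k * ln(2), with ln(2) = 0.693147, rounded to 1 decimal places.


Using the asymptotic formula: threshold ~ 2^k * ln(2).
2^28 = 268435456.
268435456 * 0.693147 = 186065231.0.

186065231.0


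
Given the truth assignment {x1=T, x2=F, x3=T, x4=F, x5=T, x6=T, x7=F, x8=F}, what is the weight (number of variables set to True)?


The weight is the number of variables assigned True.
True variables: x1, x3, x5, x6.
Weight = 4.

4


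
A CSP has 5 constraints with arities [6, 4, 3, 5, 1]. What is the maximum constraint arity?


The arities are: 6, 4, 3, 5, 1.
Scan for the maximum value.
Maximum arity = 6.

6


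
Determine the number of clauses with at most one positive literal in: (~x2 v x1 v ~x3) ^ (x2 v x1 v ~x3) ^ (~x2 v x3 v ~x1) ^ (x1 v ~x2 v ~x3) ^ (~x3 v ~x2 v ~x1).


A Horn clause has at most one positive literal.
Clause 1: 1 positive lit(s) -> Horn
Clause 2: 2 positive lit(s) -> not Horn
Clause 3: 1 positive lit(s) -> Horn
Clause 4: 1 positive lit(s) -> Horn
Clause 5: 0 positive lit(s) -> Horn
Total Horn clauses = 4.

4


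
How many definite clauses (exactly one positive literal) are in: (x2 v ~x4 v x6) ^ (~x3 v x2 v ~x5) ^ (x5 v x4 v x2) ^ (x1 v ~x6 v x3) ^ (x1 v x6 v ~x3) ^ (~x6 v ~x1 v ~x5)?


A definite clause has exactly one positive literal.
Clause 1: 2 positive -> not definite
Clause 2: 1 positive -> definite
Clause 3: 3 positive -> not definite
Clause 4: 2 positive -> not definite
Clause 5: 2 positive -> not definite
Clause 6: 0 positive -> not definite
Definite clause count = 1.

1


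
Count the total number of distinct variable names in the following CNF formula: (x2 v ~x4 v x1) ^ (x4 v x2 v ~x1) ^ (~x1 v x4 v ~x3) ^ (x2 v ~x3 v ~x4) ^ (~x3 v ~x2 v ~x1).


Identify each distinct variable in the formula.
Variables found: x1, x2, x3, x4.
Total distinct variables = 4.

4


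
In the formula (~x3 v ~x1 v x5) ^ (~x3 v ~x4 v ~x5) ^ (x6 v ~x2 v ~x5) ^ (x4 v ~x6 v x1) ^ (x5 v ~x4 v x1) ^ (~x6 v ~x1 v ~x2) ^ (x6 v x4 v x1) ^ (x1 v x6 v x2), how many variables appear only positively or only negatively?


A pure literal appears in only one polarity across all clauses.
Pure literals: x3 (negative only).
Count = 1.

1


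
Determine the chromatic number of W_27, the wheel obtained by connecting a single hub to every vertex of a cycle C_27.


W_27 consists of the cycle C_27 together with a hub vertex adjacent to every cycle vertex.
The cycle C_27 needs 3 colors (odd cycle -> 3).
The hub is adjacent to every cycle vertex, so it must receive a new color distinct from all of them.
Chromatic number = 3 + 1 = 4.

4


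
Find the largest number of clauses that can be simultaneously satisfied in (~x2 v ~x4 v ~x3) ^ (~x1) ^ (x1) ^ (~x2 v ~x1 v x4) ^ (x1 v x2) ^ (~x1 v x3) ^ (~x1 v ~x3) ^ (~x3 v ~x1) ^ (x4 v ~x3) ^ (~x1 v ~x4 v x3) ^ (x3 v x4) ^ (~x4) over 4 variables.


Enumerate all 16 truth assignments.
For each, count how many of the 12 clauses are satisfied.
The formula is not fully satisfiable, so the maximum is below 12.
Maximum simultaneously satisfiable clauses = 10.

10


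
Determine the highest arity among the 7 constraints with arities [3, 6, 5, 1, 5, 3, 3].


The arities are: 3, 6, 5, 1, 5, 3, 3.
Scan for the maximum value.
Maximum arity = 6.

6


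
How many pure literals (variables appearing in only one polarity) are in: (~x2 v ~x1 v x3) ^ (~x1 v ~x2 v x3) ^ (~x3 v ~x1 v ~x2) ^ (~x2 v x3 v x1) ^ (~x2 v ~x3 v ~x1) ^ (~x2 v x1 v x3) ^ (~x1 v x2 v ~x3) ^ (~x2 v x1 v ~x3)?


A pure literal appears in only one polarity across all clauses.
No pure literals found.
Count = 0.

0


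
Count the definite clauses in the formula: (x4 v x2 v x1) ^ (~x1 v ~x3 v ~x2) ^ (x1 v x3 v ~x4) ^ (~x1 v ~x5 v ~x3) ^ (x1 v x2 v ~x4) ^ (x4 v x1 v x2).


A definite clause has exactly one positive literal.
Clause 1: 3 positive -> not definite
Clause 2: 0 positive -> not definite
Clause 3: 2 positive -> not definite
Clause 4: 0 positive -> not definite
Clause 5: 2 positive -> not definite
Clause 6: 3 positive -> not definite
Definite clause count = 0.

0


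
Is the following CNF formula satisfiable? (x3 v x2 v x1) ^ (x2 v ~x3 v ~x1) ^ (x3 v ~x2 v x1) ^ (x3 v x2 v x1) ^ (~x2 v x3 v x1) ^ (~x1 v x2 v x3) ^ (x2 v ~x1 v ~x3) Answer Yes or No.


Check all 8 possible truth assignments.
Number of satisfying assignments found: 4.
The formula is satisfiable.

Yes


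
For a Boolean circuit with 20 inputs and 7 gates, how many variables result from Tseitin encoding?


The Tseitin transformation introduces one auxiliary variable per gate.
Total variables = inputs + gates = 20 + 7 = 27.

27


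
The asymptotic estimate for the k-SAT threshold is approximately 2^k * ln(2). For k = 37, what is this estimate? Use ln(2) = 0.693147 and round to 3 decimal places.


Using the asymptotic formula: threshold ~ 2^k * ln(2).
2^37 = 137438953472.
137438953472 * 0.693147 = 95265398282.256.

95265398282.256


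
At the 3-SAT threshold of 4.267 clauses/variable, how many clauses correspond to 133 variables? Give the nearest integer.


The 3-SAT phase transition occurs at approximately 4.267 clauses per variable.
m = 4.267 * 133 = 567.511.
Rounded to nearest integer: 568.

568


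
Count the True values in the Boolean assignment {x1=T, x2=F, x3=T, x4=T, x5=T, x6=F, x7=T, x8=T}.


The weight is the number of variables assigned True.
True variables: x1, x3, x4, x5, x7, x8.
Weight = 6.

6


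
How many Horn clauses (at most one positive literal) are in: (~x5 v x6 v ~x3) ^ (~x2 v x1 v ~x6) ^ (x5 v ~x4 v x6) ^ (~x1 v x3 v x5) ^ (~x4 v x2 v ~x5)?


A Horn clause has at most one positive literal.
Clause 1: 1 positive lit(s) -> Horn
Clause 2: 1 positive lit(s) -> Horn
Clause 3: 2 positive lit(s) -> not Horn
Clause 4: 2 positive lit(s) -> not Horn
Clause 5: 1 positive lit(s) -> Horn
Total Horn clauses = 3.

3


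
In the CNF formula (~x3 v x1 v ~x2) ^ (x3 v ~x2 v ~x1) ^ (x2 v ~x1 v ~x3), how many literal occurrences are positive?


Scan each clause for unnegated literals.
Clause 1: 1 positive; Clause 2: 1 positive; Clause 3: 1 positive.
Total positive literal occurrences = 3.

3


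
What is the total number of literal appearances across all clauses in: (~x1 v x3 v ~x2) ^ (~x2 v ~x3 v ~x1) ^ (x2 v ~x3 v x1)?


Clause lengths: 3, 3, 3.
Sum = 3 + 3 + 3 = 9.

9


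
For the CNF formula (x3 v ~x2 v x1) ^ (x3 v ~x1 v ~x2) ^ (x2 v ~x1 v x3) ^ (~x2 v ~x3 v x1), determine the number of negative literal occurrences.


Scan each clause for negated literals.
Clause 1: 1 negative; Clause 2: 2 negative; Clause 3: 1 negative; Clause 4: 2 negative.
Total negative literal occurrences = 6.

6


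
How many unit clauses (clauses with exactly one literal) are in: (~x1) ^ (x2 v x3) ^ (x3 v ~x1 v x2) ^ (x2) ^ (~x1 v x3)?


A unit clause contains exactly one literal.
Unit clauses found: (~x1), (x2).
Count = 2.

2


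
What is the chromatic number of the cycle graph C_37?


An odd cycle cannot be 2-colored: alternating two colors around the cycle returns to the start with a conflict.
Since 37 is odd, three colors are required (and three suffice).
Chromatic number = 3.

3


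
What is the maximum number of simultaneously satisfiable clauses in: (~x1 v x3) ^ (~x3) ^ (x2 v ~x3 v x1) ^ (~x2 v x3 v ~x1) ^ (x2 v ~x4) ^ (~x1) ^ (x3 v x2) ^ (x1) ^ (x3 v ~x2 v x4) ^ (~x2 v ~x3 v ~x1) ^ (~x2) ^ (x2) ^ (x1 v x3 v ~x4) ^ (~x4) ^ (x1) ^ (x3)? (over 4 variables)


Enumerate all 16 truth assignments.
For each, count how many of the 16 clauses are satisfied.
The formula is not fully satisfiable, so the maximum is below 16.
Maximum simultaneously satisfiable clauses = 13.

13


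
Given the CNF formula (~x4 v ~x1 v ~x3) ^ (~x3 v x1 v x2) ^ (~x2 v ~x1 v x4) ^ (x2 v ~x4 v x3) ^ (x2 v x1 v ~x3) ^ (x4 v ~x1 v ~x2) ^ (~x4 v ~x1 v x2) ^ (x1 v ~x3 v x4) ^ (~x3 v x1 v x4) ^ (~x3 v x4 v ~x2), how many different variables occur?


Identify each distinct variable in the formula.
Variables found: x1, x2, x3, x4.
Total distinct variables = 4.

4


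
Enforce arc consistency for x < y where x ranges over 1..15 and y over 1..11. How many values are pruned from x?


For the constraint x < y, x needs a supporting value in y's domain.
x can be at most 10 (one less than y's maximum).
Valid x values from domain: 10 out of 15.
Pruned = 15 - 10 = 5.

5


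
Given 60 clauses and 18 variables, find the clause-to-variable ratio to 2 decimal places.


Clause-to-variable ratio = clauses / variables.
60 / 18 = 3.33.

3.33


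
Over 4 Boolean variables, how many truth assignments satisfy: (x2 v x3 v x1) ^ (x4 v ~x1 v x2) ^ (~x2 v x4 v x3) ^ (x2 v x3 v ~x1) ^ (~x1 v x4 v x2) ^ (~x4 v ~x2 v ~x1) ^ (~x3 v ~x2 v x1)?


Enumerate all 16 truth assignments over 4 variables.
Test each against every clause.
Satisfying assignments found: 5.

5


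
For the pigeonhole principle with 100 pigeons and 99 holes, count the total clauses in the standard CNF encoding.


The PHP encoding has two parts:
1) At-least-one-hole clauses: 100 (one per pigeon, each with 99 literals).
2) At-most-one-pigeon-per-hole clauses: 99 holes * C(100,2) = 99 * 4950 = 490050.
Total clauses = 100 + 490050 = 490150.

490150


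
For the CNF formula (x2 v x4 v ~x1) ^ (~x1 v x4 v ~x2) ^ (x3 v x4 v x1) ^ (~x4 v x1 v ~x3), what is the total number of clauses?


Each group enclosed in parentheses joined by ^ is one clause.
Counting the conjuncts: 4 clauses.

4


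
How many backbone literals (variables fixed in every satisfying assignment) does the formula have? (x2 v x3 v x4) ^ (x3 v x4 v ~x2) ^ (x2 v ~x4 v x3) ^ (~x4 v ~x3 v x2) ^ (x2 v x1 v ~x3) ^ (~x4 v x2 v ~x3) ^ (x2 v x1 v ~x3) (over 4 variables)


Find all satisfying assignments: 7 model(s).
Check which variables have the same value in every model.
No variable is fixed across all models.
Backbone size = 0.

0


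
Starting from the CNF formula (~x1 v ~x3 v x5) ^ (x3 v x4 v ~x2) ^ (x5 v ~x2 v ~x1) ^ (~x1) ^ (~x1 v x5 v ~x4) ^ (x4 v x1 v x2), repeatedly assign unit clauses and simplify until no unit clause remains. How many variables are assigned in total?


Unit propagation repeatedly assigns the literal in any unit clause, then simplifies.
Assignments in order: x1 = F.
No further unit clauses remain.
Total variables assigned = 1.

1


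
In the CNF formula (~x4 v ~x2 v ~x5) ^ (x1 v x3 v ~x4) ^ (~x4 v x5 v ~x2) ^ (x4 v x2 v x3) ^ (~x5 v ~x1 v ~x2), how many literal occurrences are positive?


Scan each clause for unnegated literals.
Clause 1: 0 positive; Clause 2: 2 positive; Clause 3: 1 positive; Clause 4: 3 positive; Clause 5: 0 positive.
Total positive literal occurrences = 6.

6


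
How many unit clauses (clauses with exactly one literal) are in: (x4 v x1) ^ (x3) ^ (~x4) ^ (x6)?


A unit clause contains exactly one literal.
Unit clauses found: (x3), (~x4), (x6).
Count = 3.

3


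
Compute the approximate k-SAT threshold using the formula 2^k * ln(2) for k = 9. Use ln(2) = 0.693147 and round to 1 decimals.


Using the asymptotic formula: threshold ~ 2^k * ln(2).
2^9 = 512.
512 * 0.693147 = 354.9.

354.9


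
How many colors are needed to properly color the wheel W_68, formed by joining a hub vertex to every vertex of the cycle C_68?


W_68 consists of the cycle C_68 together with a hub vertex adjacent to every cycle vertex.
The cycle C_68 needs 2 colors (even cycle -> 2).
The hub is adjacent to every cycle vertex, so it must receive a new color distinct from all of them.
Chromatic number = 2 + 1 = 3.

3
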